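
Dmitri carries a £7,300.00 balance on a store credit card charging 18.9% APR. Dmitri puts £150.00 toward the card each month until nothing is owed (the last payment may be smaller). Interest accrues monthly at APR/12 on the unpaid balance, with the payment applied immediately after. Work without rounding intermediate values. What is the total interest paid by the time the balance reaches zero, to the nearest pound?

£6,662

Monthly rate r = 18.9%/12 = 1.575% = 0.01575.
Payoff takes n = ⌈−ln(1 − rB₀/P)/ln(1+r)⌉ = ⌈93.079⌉ = 94 payments; the last is £11.97.
Total paid = 93·£150.00 + £11.97 = £13,961.97.
Total interest = total paid − principal = £13,961.97 − £7,300.00 = £6,661.97.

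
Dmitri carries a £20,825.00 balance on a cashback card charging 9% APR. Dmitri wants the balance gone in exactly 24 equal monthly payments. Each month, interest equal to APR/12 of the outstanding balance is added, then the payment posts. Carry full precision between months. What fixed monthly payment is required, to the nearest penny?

£951.38

Monthly rate r = 9%/12 = 0.75% = 0.0075.
Level-payment amortization: P = B₀·r / (1 − (1+r)^(−n)) = 20825.00·0.0075 / (1 − 1.0075^(−24)).
Denominator 1 − (1+r)^(−24) = 0.164168596.
P = 156.188 / 0.164168596 ≈ 951.38.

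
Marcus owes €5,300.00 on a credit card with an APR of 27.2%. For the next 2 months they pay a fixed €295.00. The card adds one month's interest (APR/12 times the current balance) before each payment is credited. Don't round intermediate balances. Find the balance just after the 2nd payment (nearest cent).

Monthly rate r = 27.2%/12 = 2.26667% = 0.0226667.
Each month: B ← B·(1+r) − €295.00.
Month 1: interest €120.13; balance after payment €5,125.13.
Month 2: interest €116.17; balance after payment €4,946.30.

€4,946.30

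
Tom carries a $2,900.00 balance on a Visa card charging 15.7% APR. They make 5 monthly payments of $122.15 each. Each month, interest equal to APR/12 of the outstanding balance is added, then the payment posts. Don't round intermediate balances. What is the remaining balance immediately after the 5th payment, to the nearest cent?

$2,467.80

Monthly rate r = 15.7%/12 = 1.30833% = 0.0130833.
Each month: B ← B·(1+r) − $122.15.
Month 1: interest $37.94; balance after payment $2,815.79.
Month 2: interest $36.84; balance after payment $2,730.48.
Month 3: interest $35.72; balance after payment $2,644.06.
Month 4: interest $34.59; balance after payment $2,556.50.
Month 5: interest $33.45; balance after payment $2,467.80.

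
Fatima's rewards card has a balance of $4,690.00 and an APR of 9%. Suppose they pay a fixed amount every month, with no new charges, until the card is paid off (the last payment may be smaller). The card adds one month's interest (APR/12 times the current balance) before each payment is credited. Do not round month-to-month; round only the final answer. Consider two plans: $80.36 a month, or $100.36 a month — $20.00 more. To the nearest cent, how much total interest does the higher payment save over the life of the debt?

Monthly rate r = 9%/12 = 0.75% = 0.0075.
At $80.36/mo: n = ⌈−ln(1 − rB₀/P)/ln(1+r)⌉ = 78 payments (last $4.38); total interest = total paid − $4,690.00 = $1,502.10.
At $100.36/mo: 58 payments (last $75.68); total interest $1,106.20.
Interest saved = $1,502.10 − $1,106.20 = $395.90.

$395.90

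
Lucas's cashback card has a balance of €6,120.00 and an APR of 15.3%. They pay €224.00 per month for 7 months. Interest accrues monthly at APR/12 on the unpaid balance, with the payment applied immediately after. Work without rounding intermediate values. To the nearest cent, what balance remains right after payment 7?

Monthly rate r = 15.3%/12 = 1.275% = 0.01275.
Each month: B ← B·(1+r) − €224.00.
Month 1: interest €78.03; balance after payment €5,974.03.
Month 2: interest €76.17; balance after payment €5,826.20.
Month 3: interest €74.28; balance after payment €5,676.48.
Month 4: interest €72.38; balance after payment €5,524.86.
Month 5: interest €70.44; balance after payment €5,371.30.
Month 6: interest €68.48; balance after payment €5,215.78.
Month 7: interest €66.50; balance after payment €5,058.29.

€5,058.29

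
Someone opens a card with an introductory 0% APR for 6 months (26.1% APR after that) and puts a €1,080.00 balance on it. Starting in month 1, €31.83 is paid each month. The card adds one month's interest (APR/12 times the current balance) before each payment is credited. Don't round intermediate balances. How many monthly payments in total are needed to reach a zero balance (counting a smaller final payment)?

50 months

Promo months 1–6 at r₀ = 0%/12 = 0; months 7+ at r₁ = 26.1%/12 = 0.02175.
After month 6 (no interest yet): B = €1,080.00 − 6·€31.83 = €889.02.
Then at r₁ with €31.83/mo: n₂ = −ln(1 − r₁·B/P)/ln(1+r₁) ≈ 43.46 → 44 more payments.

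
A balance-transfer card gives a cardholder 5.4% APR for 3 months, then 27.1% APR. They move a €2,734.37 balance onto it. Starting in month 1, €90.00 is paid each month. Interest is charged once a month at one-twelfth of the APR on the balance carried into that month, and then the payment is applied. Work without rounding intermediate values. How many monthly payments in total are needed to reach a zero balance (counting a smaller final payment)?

48 payments

Promo months 1–3 at r₀ = 5.4%/12 = 0.0045; months 4+ at r₁ = 27.1%/12 = 0.0225833.
After month 3: iterate B ← B·(1+r₀) − €90.00 for 3 months → €2,500.23.
Then at r₁ with €90.00/mo: n₂ = −ln(1 − r₁·B/P)/ln(1+r₁) ≈ 44.20 → 45 more payments.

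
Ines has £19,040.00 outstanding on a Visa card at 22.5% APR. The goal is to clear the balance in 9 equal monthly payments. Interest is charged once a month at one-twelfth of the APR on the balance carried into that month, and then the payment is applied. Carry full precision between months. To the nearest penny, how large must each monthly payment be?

£2,318.80

Monthly rate r = 22.5%/12 = 1.875% = 0.01875.
Level-payment amortization: P = B₀·r / (1 − (1+r)^(−n)) = 19040.00·0.01875 / (1 − 1.01875^(−9)).
Denominator 1 − (1+r)^(−9) = 0.153959011.
P = 357 / 0.153959011 ≈ 2318.80.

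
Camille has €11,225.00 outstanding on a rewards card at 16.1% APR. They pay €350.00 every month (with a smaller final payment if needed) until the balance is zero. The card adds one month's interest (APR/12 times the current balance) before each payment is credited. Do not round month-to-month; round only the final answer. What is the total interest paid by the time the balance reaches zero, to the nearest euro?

€3,551

Monthly rate r = 16.1%/12 = 1.34167% = 0.0134167.
Payoff takes n = ⌈−ln(1 − rB₀/P)/ln(1+r)⌉ = ⌈42.216⌉ = 43 payments; the last is €75.96.
Total paid = 42·€350.00 + €75.96 = €14,775.96.
Total interest = total paid − principal = €14,775.96 − €11,225.00 = €3,550.96.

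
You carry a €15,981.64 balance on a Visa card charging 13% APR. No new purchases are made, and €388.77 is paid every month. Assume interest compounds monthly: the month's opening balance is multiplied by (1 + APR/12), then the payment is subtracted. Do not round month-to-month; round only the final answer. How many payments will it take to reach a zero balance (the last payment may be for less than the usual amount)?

Monthly rate r = 13%/12 = 1.08333% = 0.0108333.
Recurrence: B ← B·(1+r) − €388.77.
Month 1: interest €173.13; balance after payment €15,766.00.
Month 2: interest €170.80; balance after payment €15,548.03.
Closed form: n = −ln(1 − rB₀/P)/ln(1+r) = −ln(0.55466)/ln(1.01083) ≈ 54.700, so the balance reaches zero during payment 55.

55 payments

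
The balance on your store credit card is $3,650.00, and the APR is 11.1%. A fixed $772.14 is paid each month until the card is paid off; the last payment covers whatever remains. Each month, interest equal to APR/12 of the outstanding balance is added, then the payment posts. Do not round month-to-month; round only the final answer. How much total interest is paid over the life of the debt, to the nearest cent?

Monthly rate r = 11.1%/12 = 0.925% = 0.00925.
Payoff takes n = ⌈−ln(1 − rB₀/P)/ln(1+r)⌉ = ⌈4.856⌉ = 5 payments; the last is $661.32.
Total paid = 4·$772.14 + $661.32 = $3,749.88.
Total interest = total paid − principal = $3,749.88 − $3,650.00 = $99.88.

$99.88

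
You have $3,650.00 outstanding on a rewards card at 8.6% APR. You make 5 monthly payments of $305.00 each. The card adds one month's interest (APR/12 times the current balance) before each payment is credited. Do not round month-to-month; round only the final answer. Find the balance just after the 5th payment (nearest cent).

$2,235.66

Monthly rate r = 8.6%/12 = 0.716667% = 0.00716667.
Each month: B ← B·(1+r) − $305.00.
Month 1: interest $26.16; balance after payment $3,371.16.
Month 2: interest $24.16; balance after payment $3,090.32.
Month 3: interest $22.15; balance after payment $2,807.47.
Month 4: interest $20.12; balance after payment $2,522.59.
Month 5: interest $18.08; balance after payment $2,235.66.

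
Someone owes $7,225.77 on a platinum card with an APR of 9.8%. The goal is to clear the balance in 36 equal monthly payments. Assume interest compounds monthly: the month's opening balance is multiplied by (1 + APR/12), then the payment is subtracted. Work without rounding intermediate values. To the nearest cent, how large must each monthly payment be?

$232.48

Monthly rate r = 9.8%/12 = 0.816667% = 0.00816667.
Level-payment amortization: P = B₀·r / (1 − (1+r)^(−n)) = 7225.77·0.00816667 / (1 − 1.00817^(−36)).
Denominator 1 − (1+r)^(−36) = 0.253833114.
P = 59.0105 / 0.253833114 ≈ 232.48.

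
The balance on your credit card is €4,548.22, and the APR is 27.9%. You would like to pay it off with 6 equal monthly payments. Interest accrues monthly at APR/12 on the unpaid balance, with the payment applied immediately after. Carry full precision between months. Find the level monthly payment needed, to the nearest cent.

€820.90

Monthly rate r = 27.9%/12 = 2.325% = 0.02325.
Level-payment amortization: P = B₀·r / (1 − (1+r)^(−n)) = 4548.22·0.02325 / (1 − 1.02325^(−6)).
Denominator 1 − (1+r)^(−6) = 0.128816824.
P = 105.746 / 0.128816824 ≈ 820.90.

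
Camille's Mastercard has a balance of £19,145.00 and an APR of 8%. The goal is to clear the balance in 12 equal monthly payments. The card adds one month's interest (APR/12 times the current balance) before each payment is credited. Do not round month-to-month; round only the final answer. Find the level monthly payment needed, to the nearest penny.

£1,665.39

Monthly rate r = 8%/12 = 0.666667% = 0.00666667.
Level-payment amortization: P = B₀·r / (1 − (1+r)^(−n)) = 19145.00·0.00666667 / (1 − 1.00667^(−12)).
Denominator 1 − (1+r)^(−12) = 0.0766385453.
P = 127.633 / 0.0766385453 ≈ 1665.39.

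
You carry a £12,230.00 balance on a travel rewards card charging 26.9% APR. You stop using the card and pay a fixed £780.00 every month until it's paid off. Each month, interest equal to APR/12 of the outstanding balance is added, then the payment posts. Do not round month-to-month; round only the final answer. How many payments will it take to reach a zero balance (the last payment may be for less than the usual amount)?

20 months

Monthly rate r = 26.9%/12 = 2.24167% = 0.0224167.
Recurrence: B ← B·(1+r) − £780.00.
Month 1: interest £274.16; balance after payment £11,724.16.
Month 2: interest £262.82; balance after payment £11,206.97.
Closed form: n = −ln(1 − rB₀/P)/ln(1+r) = −ln(0.64852)/ln(1.02242) ≈ 19.535, so the balance reaches zero during payment 20.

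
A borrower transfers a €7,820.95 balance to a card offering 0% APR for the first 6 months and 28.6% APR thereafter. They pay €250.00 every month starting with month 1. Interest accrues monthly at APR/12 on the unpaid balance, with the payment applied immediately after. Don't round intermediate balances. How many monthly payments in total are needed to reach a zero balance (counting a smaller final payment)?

Promo months 1–6 at r₀ = 0%/12 = 0; months 7+ at r₁ = 28.6%/12 = 0.0238333.
After month 6 (no interest yet): B = €7,820.95 − 6·€250.00 = €6,320.95.
Then at r₁ with €250.00/mo: n₂ = −ln(1 − r₁·B/P)/ln(1+r₁) ≈ 39.18 → 40 more payments.

46 months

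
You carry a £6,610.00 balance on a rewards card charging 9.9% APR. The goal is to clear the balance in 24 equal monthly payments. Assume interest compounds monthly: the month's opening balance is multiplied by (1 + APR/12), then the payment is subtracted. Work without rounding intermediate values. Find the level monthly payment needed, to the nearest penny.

£304.71

Monthly rate r = 9.9%/12 = 0.825% = 0.00825.
Level-payment amortization: P = B₀·r / (1 − (1+r)^(−n)) = 6610.00·0.00825 / (1 − 1.00825^(−24)).
Denominator 1 − (1+r)^(−24) = 0.178963502.
P = 54.5325 / 0.178963502 ≈ 304.71.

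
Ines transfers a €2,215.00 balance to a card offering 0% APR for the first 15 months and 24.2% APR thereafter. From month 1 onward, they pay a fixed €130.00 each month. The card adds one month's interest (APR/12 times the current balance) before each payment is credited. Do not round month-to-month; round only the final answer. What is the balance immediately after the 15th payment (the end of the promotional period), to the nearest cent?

Promo months 1–15 at r₀ = 0%/12 = 0; months 16+ at r₁ = 24.2%/12 = 0.0201667.
After month 15 (no interest yet): B = €2,215.00 − 15·€130.00 = €265.00.

€265.00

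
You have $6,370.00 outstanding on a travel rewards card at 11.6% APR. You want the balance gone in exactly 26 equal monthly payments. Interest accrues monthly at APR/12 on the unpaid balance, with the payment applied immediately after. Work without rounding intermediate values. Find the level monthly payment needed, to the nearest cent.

$278.25

Monthly rate r = 11.6%/12 = 0.966667% = 0.00966667.
Level-payment amortization: P = B₀·r / (1 − (1+r)^(−n)) = 6370.00·0.00966667 / (1 − 1.00967^(−26)).
Denominator 1 − (1+r)^(−26) = 0.221297595.
P = 61.5767 / 0.221297595 ≈ 278.25.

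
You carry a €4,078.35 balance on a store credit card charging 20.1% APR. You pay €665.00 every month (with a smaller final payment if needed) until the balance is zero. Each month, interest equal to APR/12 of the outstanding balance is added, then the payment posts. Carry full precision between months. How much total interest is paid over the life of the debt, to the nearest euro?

Monthly rate r = 20.1%/12 = 1.675% = 0.01675.
Payoff takes n = ⌈−ln(1 − rB₀/P)/ln(1+r)⌉ = ⌈6.525⌉ = 7 payments; the last is €350.69.
Total paid = 6·€665.00 + €350.69 = €4,340.69.
Total interest = total paid − principal = €4,340.69 − €4,078.35 = €262.34.

€262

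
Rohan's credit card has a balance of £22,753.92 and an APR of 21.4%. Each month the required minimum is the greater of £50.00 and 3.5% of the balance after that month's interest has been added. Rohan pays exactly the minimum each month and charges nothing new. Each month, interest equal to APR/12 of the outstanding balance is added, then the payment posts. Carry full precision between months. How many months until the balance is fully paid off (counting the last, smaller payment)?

Monthly rate r = 21.4%/12 = 1.78333% = 0.0178333.
While 3.5% of the post-interest balance exceeds £50.00, each month B ← (B·(1+r))·(1 − 0.035), i.e. B shrinks by the factor (1+r)·0.965 = 0.98221.
This holds for months 1–156. Entering month 157 the balance is £1,383.18; 3.5% of the post-interest balance is now below £50.00, so the flat £50.00 minimum applies from here.
From month 157 a fixed £50.00 at rate r clears £1,383.18 in 39 more payments. Total: 156 + 39 = 195 months.

195 months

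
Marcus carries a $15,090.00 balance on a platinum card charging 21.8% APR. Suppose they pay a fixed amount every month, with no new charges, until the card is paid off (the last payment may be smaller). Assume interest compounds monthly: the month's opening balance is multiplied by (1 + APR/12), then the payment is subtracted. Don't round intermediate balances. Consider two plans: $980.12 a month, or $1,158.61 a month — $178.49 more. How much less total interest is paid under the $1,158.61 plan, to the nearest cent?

Monthly rate r = 21.8%/12 = 1.81667% = 0.0181667.
At $980.12/mo: n = ⌈−ln(1 − rB₀/P)/ln(1+r)⌉ = 19 payments (last $220.15); total interest = total paid − $15,090.00 = $2,772.31.
At $1,158.61/mo: 15 payments (last $1,154.00); total interest $2,284.54.
Interest saved = $2,772.31 − $2,284.54 = $487.77.

$487.77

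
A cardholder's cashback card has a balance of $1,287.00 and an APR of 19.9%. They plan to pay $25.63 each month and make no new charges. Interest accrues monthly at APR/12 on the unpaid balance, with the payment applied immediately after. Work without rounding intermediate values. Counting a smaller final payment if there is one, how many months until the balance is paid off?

Monthly rate r = 19.9%/12 = 1.65833% = 0.0165833.
Recurrence: B ← B·(1+r) − $25.63.
Month 1: interest $21.34; balance after payment $1,282.71.
Month 2: interest $21.27; balance after payment $1,278.35.
Closed form: n = −ln(1 − rB₀/P)/ln(1+r) = −ln(0.16727)/ln(1.01658) ≈ 108.718, so the balance reaches zero during payment 109.

109 payments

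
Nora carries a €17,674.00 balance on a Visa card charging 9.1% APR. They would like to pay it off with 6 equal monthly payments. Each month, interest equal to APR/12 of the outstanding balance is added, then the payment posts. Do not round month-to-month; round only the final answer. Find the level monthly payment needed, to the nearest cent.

Monthly rate r = 9.1%/12 = 0.758333% = 0.00758333.
Level-payment amortization: P = B₀·r / (1 − (1+r)^(−n)) = 17674.00·0.00758333 / (1 − 1.00758^(−6)).
Denominator 1 − (1+r)^(−6) = 0.044316365.
P = 134.028 / 0.044316365 ≈ 3024.34.

€3,024.34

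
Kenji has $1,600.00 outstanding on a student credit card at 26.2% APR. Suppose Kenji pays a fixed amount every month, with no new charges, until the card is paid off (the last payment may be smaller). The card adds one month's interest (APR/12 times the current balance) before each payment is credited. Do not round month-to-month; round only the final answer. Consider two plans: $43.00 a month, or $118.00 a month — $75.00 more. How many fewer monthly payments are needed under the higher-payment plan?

Monthly rate r = 26.2%/12 = 2.18333% = 0.0218333.
At $43.00/mo: n = ⌈−ln(1 − rB₀/P)/ln(1+r)⌉ = 78 payments (last $20.79); total interest = total paid − $1,600.00 = $1,731.79.
At $118.00/mo: 17 payments (last $30.11); total interest $318.11.
Payments saved = 78 − 17 = 61.

61 fewer payments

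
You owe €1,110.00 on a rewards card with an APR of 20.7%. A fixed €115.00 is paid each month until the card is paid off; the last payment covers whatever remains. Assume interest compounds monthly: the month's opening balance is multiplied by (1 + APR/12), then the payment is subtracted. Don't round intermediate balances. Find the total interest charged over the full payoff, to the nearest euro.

€115

Monthly rate r = 20.7%/12 = 1.725% = 0.01725.
Payoff takes n = ⌈−ln(1 − rB₀/P)/ln(1+r)⌉ = ⌈10.649⌉ = 11 payments; the last is €74.81.
Total paid = 10·€115.00 + €74.81 = €1,224.81.
Total interest = total paid − principal = €1,224.81 − €1,110.00 = €114.81.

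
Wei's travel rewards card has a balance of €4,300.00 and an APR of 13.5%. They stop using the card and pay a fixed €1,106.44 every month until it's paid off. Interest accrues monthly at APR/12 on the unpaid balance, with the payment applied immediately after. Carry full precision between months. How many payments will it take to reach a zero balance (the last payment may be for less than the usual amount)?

Monthly rate r = 13.5%/12 = 1.125% = 0.01125.
Recurrence: B ← B·(1+r) − €1,106.44.
Month 1: interest €48.38; balance after payment €3,241.93.
Month 2: interest €36.47; balance after payment €2,171.97.
Month 3: interest €24.43; balance after payment €1,089.96.
Month 4: interest €12.26; balance after payment €0.00.

4 months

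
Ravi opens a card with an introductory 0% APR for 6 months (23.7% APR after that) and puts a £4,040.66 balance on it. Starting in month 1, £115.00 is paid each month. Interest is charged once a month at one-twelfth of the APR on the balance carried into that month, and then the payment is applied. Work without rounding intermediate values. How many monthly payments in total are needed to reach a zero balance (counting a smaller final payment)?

50 payments

Promo months 1–6 at r₀ = 0%/12 = 0; months 7+ at r₁ = 23.7%/12 = 0.01975.
After month 6 (no interest yet): B = £4,040.66 − 6·£115.00 = £3,350.66.
Then at r₁ with £115.00/mo: n₂ = −ln(1 − r₁·B/P)/ln(1+r₁) ≈ 43.80 → 44 more payments.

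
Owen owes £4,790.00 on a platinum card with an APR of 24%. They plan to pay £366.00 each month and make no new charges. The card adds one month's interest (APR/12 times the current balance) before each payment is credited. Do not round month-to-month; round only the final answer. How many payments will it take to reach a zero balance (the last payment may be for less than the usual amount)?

16 months

Monthly rate r = 24%/12 = 2% = 0.02.
Recurrence: B ← B·(1+r) − £366.00.
Month 1: interest £95.80; balance after payment £4,519.80.
Month 2: interest £90.40; balance after payment £4,244.20.
Closed form: n = −ln(1 − rB₀/P)/ln(1+r) = −ln(0.73825)/ln(1.02) ≈ 15.325, so the balance reaches zero during payment 16.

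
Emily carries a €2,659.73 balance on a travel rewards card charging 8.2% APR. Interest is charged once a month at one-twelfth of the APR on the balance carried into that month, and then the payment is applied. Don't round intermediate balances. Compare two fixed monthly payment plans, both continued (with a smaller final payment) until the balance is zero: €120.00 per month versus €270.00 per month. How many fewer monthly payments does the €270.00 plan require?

Monthly rate r = 8.2%/12 = 0.683333% = 0.00683333.
At €120.00/mo: n = ⌈−ln(1 − rB₀/P)/ln(1+r)⌉ = 25 payments (last €14.00); total interest = total paid − €2,659.73 = €234.27.
At €270.00/mo: 11 payments (last €63.04); total interest €103.31.
Payments saved = 25 − 11 = 14.

14 fewer payments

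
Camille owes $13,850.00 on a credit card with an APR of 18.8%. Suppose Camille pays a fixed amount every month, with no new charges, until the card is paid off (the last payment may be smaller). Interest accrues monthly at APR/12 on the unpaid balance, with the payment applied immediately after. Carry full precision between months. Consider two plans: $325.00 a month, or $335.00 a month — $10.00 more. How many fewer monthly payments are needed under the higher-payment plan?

Monthly rate r = 18.8%/12 = 1.56667% = 0.0156667.
At $325.00/mo: n = ⌈−ln(1 − rB₀/P)/ln(1+r)⌉ = 71 payments (last $279.93); total interest = total paid − $13,850.00 = $9,179.93.
At $335.00/mo: 68 payments (last $38.53); total interest $8,633.53.
Payments saved = 71 − 68 = 3.

3 fewer payments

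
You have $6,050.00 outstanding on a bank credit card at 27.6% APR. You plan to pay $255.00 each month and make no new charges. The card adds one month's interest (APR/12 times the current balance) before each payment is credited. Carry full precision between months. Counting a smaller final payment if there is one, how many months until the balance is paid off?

35 payments

Monthly rate r = 27.6%/12 = 2.3% = 0.023.
Recurrence: B ← B·(1+r) − $255.00.
Month 1: interest $139.15; balance after payment $5,934.15.
Month 2: interest $136.49; balance after payment $5,815.64.
Closed form: n = −ln(1 − rB₀/P)/ln(1+r) = −ln(0.45431)/ln(1.023) ≈ 34.696, so the balance reaches zero during payment 35.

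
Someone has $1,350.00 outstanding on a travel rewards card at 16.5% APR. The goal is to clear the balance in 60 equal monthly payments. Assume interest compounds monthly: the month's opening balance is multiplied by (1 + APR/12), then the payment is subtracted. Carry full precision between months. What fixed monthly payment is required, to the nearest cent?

$33.19

Monthly rate r = 16.5%/12 = 1.375% = 0.01375.
Level-payment amortization: P = B₀·r / (1 − (1+r)^(−n)) = 1350.00·0.01375 / (1 − 1.01375^(−60)).
Denominator 1 − (1+r)^(−60) = 0.559295011.
P = 18.5625 / 0.559295011 ≈ 33.19.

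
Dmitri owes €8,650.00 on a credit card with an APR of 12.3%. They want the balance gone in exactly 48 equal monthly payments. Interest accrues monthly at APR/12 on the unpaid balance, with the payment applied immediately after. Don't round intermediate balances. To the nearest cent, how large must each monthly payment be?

€229.06

Monthly rate r = 12.3%/12 = 1.025% = 0.01025.
Level-payment amortization: P = B₀·r / (1 − (1+r)^(−n)) = 8650.00·0.01025 / (1 − 1.01025^(−48)).
Denominator 1 − (1+r)^(−48) = 0.387064518.
P = 88.6625 / 0.387064518 ≈ 229.06.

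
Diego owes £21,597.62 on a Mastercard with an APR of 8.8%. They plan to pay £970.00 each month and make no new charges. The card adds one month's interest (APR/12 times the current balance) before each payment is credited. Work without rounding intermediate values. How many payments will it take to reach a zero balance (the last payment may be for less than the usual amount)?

25 payments

Monthly rate r = 8.8%/12 = 0.733333% = 0.00733333.
Recurrence: B ← B·(1+r) − £970.00.
Month 1: interest £158.38; balance after payment £20,786.00.
Month 2: interest £152.43; balance after payment £19,968.43.
Closed form: n = −ln(1 − rB₀/P)/ln(1+r) = −ln(0.83672)/ln(1.00733) ≈ 24.398, so the balance reaches zero during payment 25.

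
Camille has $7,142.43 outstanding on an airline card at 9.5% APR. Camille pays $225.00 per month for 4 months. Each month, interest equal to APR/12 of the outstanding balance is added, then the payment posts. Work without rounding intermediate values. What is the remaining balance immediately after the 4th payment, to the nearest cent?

$6,460.56

Monthly rate r = 9.5%/12 = 0.791667% = 0.00791667.
Each month: B ← B·(1+r) − $225.00.
Month 1: interest $56.54; balance after payment $6,973.97.
Month 2: interest $55.21; balance after payment $6,804.18.
Month 3: interest $53.87; balance after payment $6,633.05.
Month 4: interest $52.51; balance after payment $6,460.56.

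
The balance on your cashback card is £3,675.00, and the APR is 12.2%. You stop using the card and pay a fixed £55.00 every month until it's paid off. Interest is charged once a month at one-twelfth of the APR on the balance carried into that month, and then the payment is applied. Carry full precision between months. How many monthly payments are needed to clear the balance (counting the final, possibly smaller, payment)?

113 months

Monthly rate r = 12.2%/12 = 1.01667% = 0.0101667.
Recurrence: B ← B·(1+r) − £55.00.
Month 1: interest £37.36; balance after payment £3,657.36.
Month 2: interest £37.18; balance after payment £3,639.55.
Closed form: n = −ln(1 − rB₀/P)/ln(1+r) = −ln(0.32068)/ln(1.01017) ≈ 112.434, so the balance reaches zero during payment 113.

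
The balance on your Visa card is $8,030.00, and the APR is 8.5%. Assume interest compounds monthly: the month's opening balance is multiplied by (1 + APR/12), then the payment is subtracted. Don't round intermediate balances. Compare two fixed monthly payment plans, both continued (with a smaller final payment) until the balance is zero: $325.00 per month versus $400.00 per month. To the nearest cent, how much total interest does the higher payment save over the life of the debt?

$166.15

Monthly rate r = 8.5%/12 = 0.708333% = 0.00708333.
At $325.00/mo: n = ⌈−ln(1 − rB₀/P)/ln(1+r)⌉ = 28 payments (last $83.63); total interest = total paid − $8,030.00 = $828.63.
At $400.00/mo: 22 payments (last $292.48); total interest $662.48.
Interest saved = $828.63 − $662.48 = $166.15.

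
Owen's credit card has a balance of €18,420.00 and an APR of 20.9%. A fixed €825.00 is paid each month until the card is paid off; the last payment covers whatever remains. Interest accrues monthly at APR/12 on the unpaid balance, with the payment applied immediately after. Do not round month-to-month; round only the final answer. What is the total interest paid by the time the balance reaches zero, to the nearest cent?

Monthly rate r = 20.9%/12 = 1.74167% = 0.0174167.
Payoff takes n = ⌈−ln(1 − rB₀/P)/ln(1+r)⌉ = ⌈28.520⌉ = 29 payments; the last is €430.44.
Total paid = 28·€825.00 + €430.44 = €23,530.44.
Total interest = total paid − principal = €23,530.44 − €18,420.00 = €5,110.44.

€5,110.44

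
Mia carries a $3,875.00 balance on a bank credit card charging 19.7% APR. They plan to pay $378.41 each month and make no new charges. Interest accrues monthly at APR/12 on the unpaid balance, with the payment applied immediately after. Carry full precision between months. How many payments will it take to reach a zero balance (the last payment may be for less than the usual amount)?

Monthly rate r = 19.7%/12 = 1.64167% = 0.0164167.
Recurrence: B ← B·(1+r) − $378.41.
Month 1: interest $63.61; balance after payment $3,560.20.
Month 2: interest $58.45; balance after payment $3,240.24.
Closed form: n = −ln(1 − rB₀/P)/ln(1+r) = −ln(0.83189)/ln(1.01642) ≈ 11.303, so the balance reaches zero during payment 12.

12 months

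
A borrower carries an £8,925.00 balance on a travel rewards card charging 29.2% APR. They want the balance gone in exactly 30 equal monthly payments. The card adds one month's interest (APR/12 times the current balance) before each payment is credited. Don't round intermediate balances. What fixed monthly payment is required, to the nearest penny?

Monthly rate r = 29.2%/12 = 2.43333% = 0.0243333.
Level-payment amortization: P = B₀·r / (1 − (1+r)^(−n)) = 8925.00·0.0243333 / (1 − 1.02433^(−30)).
Denominator 1 − (1+r)^(−30) = 0.513860585.
P = 217.175 / 0.513860585 ≈ 422.63.

£422.63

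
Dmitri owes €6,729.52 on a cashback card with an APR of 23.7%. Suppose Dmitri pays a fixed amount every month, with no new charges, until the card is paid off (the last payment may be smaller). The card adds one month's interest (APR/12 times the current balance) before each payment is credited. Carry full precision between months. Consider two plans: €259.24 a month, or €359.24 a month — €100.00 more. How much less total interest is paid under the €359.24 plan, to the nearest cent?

Monthly rate r = 23.7%/12 = 1.975% = 0.01975.
At €259.24/mo: n = ⌈−ln(1 − rB₀/P)/ln(1+r)⌉ = 37 payments (last €196.26); total interest = total paid − €6,729.52 = €2,799.38.
At €359.24/mo: 24 payments (last €224.28); total interest €1,757.28.
Interest saved = €2,799.38 − €1,757.28 = €1,042.10.

€1,042.10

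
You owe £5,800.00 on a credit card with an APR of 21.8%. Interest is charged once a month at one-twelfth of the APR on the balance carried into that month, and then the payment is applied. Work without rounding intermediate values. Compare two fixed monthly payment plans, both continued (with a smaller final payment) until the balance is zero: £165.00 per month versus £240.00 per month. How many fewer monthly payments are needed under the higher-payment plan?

24 fewer payments

Monthly rate r = 21.8%/12 = 1.81667% = 0.0181667.
At £165.00/mo: n = ⌈−ln(1 − rB₀/P)/ln(1+r)⌉ = 57 payments (last £87.69); total interest = total paid − £5,800.00 = £3,527.69.
At £240.00/mo: 33 payments (last £26.44); total interest £1,906.44.
Payments saved = 57 − 33 = 24.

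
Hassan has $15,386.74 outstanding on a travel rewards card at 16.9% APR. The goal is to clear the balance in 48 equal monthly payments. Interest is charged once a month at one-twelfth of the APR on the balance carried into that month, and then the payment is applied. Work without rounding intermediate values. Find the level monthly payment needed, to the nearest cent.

Monthly rate r = 16.9%/12 = 1.40833% = 0.0140833.
Level-payment amortization: P = B₀·r / (1 − (1+r)^(−n)) = 15386.74·0.0140833 / (1 − 1.01408^(−48)).
Denominator 1 − (1+r)^(−48) = 0.488948065.
P = 216.697 / 0.488948065 ≈ 443.19.

$443.19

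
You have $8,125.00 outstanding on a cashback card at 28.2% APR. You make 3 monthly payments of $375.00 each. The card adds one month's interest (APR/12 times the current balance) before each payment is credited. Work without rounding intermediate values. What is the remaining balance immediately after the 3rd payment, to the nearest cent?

Monthly rate r = 28.2%/12 = 2.35% = 0.0235.
Each month: B ← B·(1+r) − $375.00.
Month 1: interest $190.94; balance after payment $7,940.94.
Month 2: interest $186.61; balance after payment $7,752.55.
Month 3: interest $182.18; balance after payment $7,559.73.

$7,559.73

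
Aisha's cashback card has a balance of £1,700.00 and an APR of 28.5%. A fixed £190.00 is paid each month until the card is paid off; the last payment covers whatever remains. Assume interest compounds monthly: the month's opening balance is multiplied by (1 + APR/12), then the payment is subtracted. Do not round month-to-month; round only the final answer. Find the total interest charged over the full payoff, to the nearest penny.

Monthly rate r = 28.5%/12 = 2.375% = 0.02375.
Payoff takes n = ⌈−ln(1 − rB₀/P)/ln(1+r)⌉ = ⌈10.178⌉ = 11 payments; the last is £34.07.
Total paid = 10·£190.00 + £34.07 = £1,934.07.
Total interest = total paid − principal = £1,934.07 − £1,700.00 = £234.07.

£234.07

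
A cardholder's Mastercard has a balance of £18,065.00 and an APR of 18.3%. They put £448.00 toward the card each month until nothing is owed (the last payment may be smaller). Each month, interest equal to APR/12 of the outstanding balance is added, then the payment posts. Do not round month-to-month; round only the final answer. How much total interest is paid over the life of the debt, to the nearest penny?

£10,184.26

Monthly rate r = 18.3%/12 = 1.525% = 0.01525.
Payoff takes n = ⌈−ln(1 − rB₀/P)/ln(1+r)⌉ = ⌈63.056⌉ = 64 payments; the last is £25.26.
Total paid = 63·£448.00 + £25.26 = £28,249.26.
Total interest = total paid − principal = £28,249.26 − £18,065.00 = £10,184.26.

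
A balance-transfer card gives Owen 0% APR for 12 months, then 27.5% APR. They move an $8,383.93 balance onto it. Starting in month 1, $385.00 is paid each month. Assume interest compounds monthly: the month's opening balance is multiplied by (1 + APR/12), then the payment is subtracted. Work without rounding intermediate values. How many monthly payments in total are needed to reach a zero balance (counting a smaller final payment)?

Promo months 1–12 at r₀ = 0%/12 = 0; months 13+ at r₁ = 27.5%/12 = 0.0229167.
After month 12 (no interest yet): B = $8,383.93 − 12·$385.00 = $3,763.93.
Then at r₁ with $385.00/mo: n₂ = −ln(1 − r₁·B/P)/ln(1+r₁) ≈ 11.20 → 12 more payments.

24 months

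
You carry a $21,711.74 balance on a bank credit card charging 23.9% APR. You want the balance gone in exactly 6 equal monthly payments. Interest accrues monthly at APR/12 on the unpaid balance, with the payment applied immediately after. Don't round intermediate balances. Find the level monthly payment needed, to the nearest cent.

$3,875.02

Monthly rate r = 23.9%/12 = 1.99167% = 0.0199167.
Level-payment amortization: P = B₀·r / (1 − (1+r)^(−n)) = 21711.74·0.0199167 / (1 − 1.01992^(−6)).
Denominator 1 − (1+r)^(−6) = 0.111593213.
P = 432.425 / 0.111593213 ≈ 3875.02.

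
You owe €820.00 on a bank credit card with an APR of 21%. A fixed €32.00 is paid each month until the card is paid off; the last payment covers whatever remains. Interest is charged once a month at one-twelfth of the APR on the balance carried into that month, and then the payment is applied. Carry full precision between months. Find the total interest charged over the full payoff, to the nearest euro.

€278

Monthly rate r = 21%/12 = 1.75% = 0.0175.
Payoff takes n = ⌈−ln(1 − rB₀/P)/ln(1+r)⌉ = ⌈34.297⌉ = 35 payments; the last is €9.55.
Total paid = 34·€32.00 + €9.55 = €1,097.55.
Total interest = total paid − principal = €1,097.55 − €820.00 = €277.55.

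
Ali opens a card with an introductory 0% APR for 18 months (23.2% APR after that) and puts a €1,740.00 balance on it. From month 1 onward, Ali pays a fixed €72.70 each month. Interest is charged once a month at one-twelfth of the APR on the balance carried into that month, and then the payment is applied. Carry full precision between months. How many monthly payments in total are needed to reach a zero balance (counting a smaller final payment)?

25 payments

Promo months 1–18 at r₀ = 0%/12 = 0; months 19+ at r₁ = 23.2%/12 = 0.0193333.
After month 18 (no interest yet): B = €1,740.00 − 18·€72.70 = €431.40.
Then at r₁ with €72.70/mo: n₂ = −ln(1 − r₁·B/P)/ln(1+r₁) ≈ 6.36 → 7 more payments.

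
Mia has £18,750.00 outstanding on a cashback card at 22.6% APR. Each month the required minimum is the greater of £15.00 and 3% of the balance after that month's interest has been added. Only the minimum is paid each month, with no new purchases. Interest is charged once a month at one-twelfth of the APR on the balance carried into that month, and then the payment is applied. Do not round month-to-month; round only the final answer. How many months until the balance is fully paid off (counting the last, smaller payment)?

361 months

Monthly rate r = 22.6%/12 = 1.88333% = 0.0188333.
While 3% of the post-interest balance exceeds £15.00, each month B ← (B·(1+r))·(1 − 0.03), i.e. B shrinks by the factor (1+r)·0.97 = 0.98827.
This holds for months 1–309. Entering month 310 the balance is £489.03; 3% of the post-interest balance is now below £15.00, so the flat £15.00 minimum applies from here.
From month 310 a fixed £15.00 at rate r clears £489.03 in 52 more payments. Total: 309 + 52 = 361 months.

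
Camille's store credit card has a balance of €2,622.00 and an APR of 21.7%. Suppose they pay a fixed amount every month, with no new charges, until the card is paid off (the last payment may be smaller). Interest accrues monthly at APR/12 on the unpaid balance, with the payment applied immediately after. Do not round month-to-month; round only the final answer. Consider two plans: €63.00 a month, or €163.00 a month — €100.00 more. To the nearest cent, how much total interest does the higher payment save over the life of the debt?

Monthly rate r = 21.7%/12 = 1.80833% = 0.0180833.
At €63.00/mo: n = ⌈−ln(1 − rB₀/P)/ln(1+r)⌉ = 78 payments (last €59.15); total interest = total paid − €2,622.00 = €2,288.15.
At €163.00/mo: 20 payments (last €29.56); total interest €504.56.
Interest saved = €2,288.15 − €504.56 = €1,783.59.

€1,783.59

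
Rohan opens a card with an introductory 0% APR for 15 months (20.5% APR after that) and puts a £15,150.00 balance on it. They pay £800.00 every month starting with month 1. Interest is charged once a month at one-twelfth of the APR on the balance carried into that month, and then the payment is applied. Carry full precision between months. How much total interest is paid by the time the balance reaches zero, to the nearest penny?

Promo months 1–15 at r₀ = 0%/12 = 0; months 16+ at r₁ = 20.5%/12 = 0.0170833.
After month 15 (no interest yet): B = £15,150.00 − 15·£800.00 = £3,150.00.
Then at r₁ with £800.00/mo: n₂ = −ln(1 − r₁·B/P)/ln(1+r₁) ≈ 4.11 → 5 more payments.
Total paid = 19·£800.00 + £89.39 = £15,289.39; interest = £15,289.39 − £15,150.00 = £139.39.

£139.39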